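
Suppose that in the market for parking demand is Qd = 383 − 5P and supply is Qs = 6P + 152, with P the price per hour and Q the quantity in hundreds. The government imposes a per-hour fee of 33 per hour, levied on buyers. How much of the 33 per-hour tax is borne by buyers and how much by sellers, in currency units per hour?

Buyers bear 18 per hour; sellers bear 15 per hour.

Before the tax: set 383 − 5P = 6P + 152 → P* = 21, Q* = 278.
With the tax collected from buyers, demand (in seller-price terms) shifts: Qd = 383 − 5(P + 33).
New equilibrium: buyers pay 39, sellers receive 6, Q = 188. (Wedge: Pb − Ps = 33.)
Burden on buyers: 18; on sellers: 15. (They sum to 33.)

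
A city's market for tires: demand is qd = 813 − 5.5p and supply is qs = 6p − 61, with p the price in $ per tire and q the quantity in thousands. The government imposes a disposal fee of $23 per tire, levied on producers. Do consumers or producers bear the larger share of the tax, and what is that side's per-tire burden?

Before the tax: set 813 − 5.5p = 6p − 61 → p* = $76, q* = 395.
With the tax collected from producers, supply shifts: qs = 6(p − 23) − 61.
New equilibrium: consumers pay $88, producers receive $65, q = 329. (Wedge: pb − ps = 23.)
Per-tire burden: consumers $12, producers $11.
Consumers take the larger share because demand is less price-elastic here (demand slope 5.5 vs supply slope 6).
The less price-elastic side of the market bears the larger share of a per-unit tax.

Consumers bear the larger share: $12 per tire.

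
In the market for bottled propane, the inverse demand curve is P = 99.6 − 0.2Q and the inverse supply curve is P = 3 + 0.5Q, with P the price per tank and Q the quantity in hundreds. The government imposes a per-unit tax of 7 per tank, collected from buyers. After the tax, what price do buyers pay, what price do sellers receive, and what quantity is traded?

Inverting to Q(P) form: Qd = 498 − 5P; Qs = 2P − 6.
Without the tax, 498 − 5P = 2P − 6 gives 7P = 504, so P* = 72 and Q* = 138.
With the tax collected from buyers, demand (in seller-price terms) shifts: Qd = 498 − 5(P + 7).
Solving gives Q = 128 with buyers paying 74 and sellers receiving 67 (the 7 wedge).

Buyers pay 74; sellers receive 67; quantity = 128.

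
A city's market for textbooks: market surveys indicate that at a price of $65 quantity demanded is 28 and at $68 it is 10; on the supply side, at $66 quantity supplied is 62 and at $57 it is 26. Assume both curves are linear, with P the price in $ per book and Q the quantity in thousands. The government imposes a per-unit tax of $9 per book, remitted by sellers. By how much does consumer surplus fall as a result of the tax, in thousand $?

Consumer surplus falls by $126.72 thousand.

Demand slope: (10 − 28)/(68 − 65) = -6, so Qd = 418 − 6P.
Supply slope: (26 − 62)/(57 − 66) = 4, so Qs = 4P − 202.
Without the tax, 418 − 6P = 4P − 202 gives 10P = 620, so P* = $62 and Q* = 46.
With the tax collected from sellers, supply shifts: Qs = 4(P − 9) − 202.
Solving gives Q = 24.4 with buyers paying $65.6 and sellers receiving $56.6 (the $9 wedge).
ΔCS is the trapezoid between Q = 24.4 and Q = 46 of height $3.6: ½ · (46 + 24.4) · 3.6 = $126.72.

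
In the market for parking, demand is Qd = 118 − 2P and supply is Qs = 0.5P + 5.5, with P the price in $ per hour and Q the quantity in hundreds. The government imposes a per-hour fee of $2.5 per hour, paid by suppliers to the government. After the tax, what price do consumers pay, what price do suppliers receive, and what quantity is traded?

Without the tax, 118 − 2P = 0.5P + 5.5 gives 2.5P = 112.5, so P* = $45 and Q* = 28.
With the tax collected from suppliers, supply shifts: Qs = 0.5(P − 2.5) + 5.5.
Solving gives Q = 27 with consumers paying $45.5 and suppliers receiving $43 (the $2.5 wedge).

Consumers pay $45.5; suppliers receive $43; quantity = 27.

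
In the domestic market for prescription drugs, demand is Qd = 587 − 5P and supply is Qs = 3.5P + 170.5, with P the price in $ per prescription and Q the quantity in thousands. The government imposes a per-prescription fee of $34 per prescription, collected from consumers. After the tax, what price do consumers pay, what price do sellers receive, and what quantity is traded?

Consumers pay $63; sellers receive $29; quantity = 272.

Before the tax: set 587 − 5P = 3.5P + 170.5 → P* = $49, Q* = 342.
With the tax collected from consumers, demand (in seller-price terms) shifts: Qd = 587 − 5(P + 34).
New equilibrium: consumers pay $63, sellers receive $29, Q = 272. (Wedge: Pb − Ps = 34.)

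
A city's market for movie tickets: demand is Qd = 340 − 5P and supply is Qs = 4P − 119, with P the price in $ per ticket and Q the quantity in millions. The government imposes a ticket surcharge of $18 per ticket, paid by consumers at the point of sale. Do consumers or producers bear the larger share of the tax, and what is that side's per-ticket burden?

Producers bear the larger share: $10 per ticket.

Before the tax: set 340 − 5P = 4P − 119 → P* = $51, Q* = 85.
With the tax collected from consumers, demand (in seller-price terms) shifts: Qd = 340 − 5(P + 18).
Solving gives Q = 45 with consumers paying $59 and producers receiving $41 (the $18 wedge).
Per-ticket burden: consumers $8, producers $10.
Producers take the larger share because supply is less price-elastic here (demand slope 5 vs supply slope 4).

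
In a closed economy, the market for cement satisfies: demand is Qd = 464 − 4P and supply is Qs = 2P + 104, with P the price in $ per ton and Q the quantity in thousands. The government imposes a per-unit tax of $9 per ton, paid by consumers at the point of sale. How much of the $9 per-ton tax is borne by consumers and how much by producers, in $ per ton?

Consumers bear $3 per ton; producers bear $6 per ton.

Without the tax, 464 − 4P = 2P + 104 gives 6P = 360, so P* = $60 and Q* = 224.
With the tax collected from consumers, demand (in seller-price terms) shifts: Qd = 464 − 4(P + 9).
Solving gives Q = 212 with consumers paying $63 and producers receiving $54 (the $9 wedge).
Burden on consumers: $3; on producers: $6. (They sum to $9.)
The less price-elastic side of the market bears the larger share of a per-unit tax.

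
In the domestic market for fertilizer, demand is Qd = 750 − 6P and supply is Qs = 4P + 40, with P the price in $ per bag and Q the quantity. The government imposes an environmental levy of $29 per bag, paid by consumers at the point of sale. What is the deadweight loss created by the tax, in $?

Deadweight loss = $1009.2.

Without the tax, 750 − 6P = 4P + 40 gives 10P = 710, so P* = $71 and Q* = 324.
With the tax collected from consumers, demand (in seller-price terms) shifts: Qd = 750 − 6(P + 29).
Solving gives Q = 254.4 with consumers paying $82.6 and producers receiving $53.6 (the $29 wedge).
Quantity falls by |ΔQ| = |324 − 254.4| = 69.6.
DWL = ½ · t · |ΔQ| = ½ · 29 · 69.6 = $1009.2.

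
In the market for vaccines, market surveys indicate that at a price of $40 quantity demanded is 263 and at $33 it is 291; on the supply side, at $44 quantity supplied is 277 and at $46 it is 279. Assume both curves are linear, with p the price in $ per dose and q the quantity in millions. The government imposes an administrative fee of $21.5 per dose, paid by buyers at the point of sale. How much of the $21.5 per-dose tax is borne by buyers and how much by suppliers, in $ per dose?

Demand slope: (291 − 263)/(33 − 40) = -4, so qd = 423 − 4p.
Supply slope: (279 − 277)/(46 − 44) = 1, so qs = p + 233.
Without the tax, 423 − 4p = p + 233 gives 5p = 190, so p* = $38 and q* = 271.
With the tax collected from buyers, demand (in seller-price terms) shifts: qd = 423 − 4(p + 21.5).
New equilibrium: buyers pay $42.3, suppliers receive $20.8, q = 253.8. (Wedge: pb − ps = 21.5.)
Burden on buyers: $4.3; on suppliers: $17.2. (They sum to $21.5.)
The less price-elastic side of the market bears the larger share of a per-unit tax.

Buyers bear $4.3 per dose; suppliers bear $17.2 per dose.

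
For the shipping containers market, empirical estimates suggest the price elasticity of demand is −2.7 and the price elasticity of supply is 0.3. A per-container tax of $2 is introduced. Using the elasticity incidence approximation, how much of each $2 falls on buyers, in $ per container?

Buyers bear ≈ $0.2 per container.

Incidence ratio: buyers' share ≈ εs / (εs + |εd|) = 0.3 / (0.3 + 2.7) = 0.1.
So buyers bear ≈ 0.1 × $2 = $0.2; producers bear $1.8.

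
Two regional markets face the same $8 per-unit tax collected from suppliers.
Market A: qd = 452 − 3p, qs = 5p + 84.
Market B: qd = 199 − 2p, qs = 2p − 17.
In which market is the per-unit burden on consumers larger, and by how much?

Market A, by $1.

Market A: pre-tax p* = $46, q* = 314; post-tax q = 299; per-unit burden on consumers = $5.
Market B: pre-tax p* = $54, q* = 91; post-tax q = 83; per-unit burden on consumers = $4.
Difference: $5 vs $4 → market A is larger by $1.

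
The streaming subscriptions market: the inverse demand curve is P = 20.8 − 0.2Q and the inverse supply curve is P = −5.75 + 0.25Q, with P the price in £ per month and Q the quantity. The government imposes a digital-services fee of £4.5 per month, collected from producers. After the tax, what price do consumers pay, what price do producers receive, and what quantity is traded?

Inverting to Q(P) form: Qd = 104 − 5P; Qs = 4P + 23.
Before the tax: set 104 − 5P = 4P + 23 → P* = £9, Q* = 59.
With the tax collected from producers, supply shifts: Qs = 4(P − 4.5) + 23.
Solving gives Q = 49 with consumers paying £11 and producers receiving £6.5 (the £4.5 wedge).
The less price-elastic side of the market bears the larger share of a per-unit tax.

Consumers pay £11; producers receive £6.5; quantity = 49.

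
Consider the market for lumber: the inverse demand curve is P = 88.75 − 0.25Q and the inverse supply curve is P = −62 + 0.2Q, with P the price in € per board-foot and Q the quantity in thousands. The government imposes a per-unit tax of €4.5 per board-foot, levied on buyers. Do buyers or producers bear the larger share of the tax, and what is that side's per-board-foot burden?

Buyers bear the larger share: €2.5 per board-foot.

Rewrite in direct form: Qd = 355 − 4P and Qs = 5P + 310.
Without the tax, 355 − 4P = 5P + 310 gives 9P = 45, so P* = €5 and Q* = 335.
With the tax collected from buyers, demand (in seller-price terms) shifts: Qd = 355 − 4(P + 4.5).
Solving gives Q = 325 with buyers paying €7.5 and producers receiving €3 (the €4.5 wedge).
Per-board-foot burden: buyers €2.5, producers €2.
Buyers take the larger share because demand is less price-elastic here (demand slope 4 vs supply slope 5).
The less price-elastic side of the market bears the larger share of a per-unit tax.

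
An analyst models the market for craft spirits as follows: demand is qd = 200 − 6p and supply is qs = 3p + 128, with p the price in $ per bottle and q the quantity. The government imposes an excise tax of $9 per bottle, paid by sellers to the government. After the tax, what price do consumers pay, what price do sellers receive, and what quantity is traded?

Without the tax, 200 − 6p = 3p + 128 gives 9p = 72, so p* = $8 and q* = 152.
With the tax collected from sellers, supply shifts: qs = 3(p − 9) + 128.
Solving gives q = 134 with consumers paying $11 and sellers receiving $2 (the $9 wedge).
The less price-elastic side of the market bears the larger share of a per-unit tax.

Consumers pay $11; sellers receive $2; quantity = 134.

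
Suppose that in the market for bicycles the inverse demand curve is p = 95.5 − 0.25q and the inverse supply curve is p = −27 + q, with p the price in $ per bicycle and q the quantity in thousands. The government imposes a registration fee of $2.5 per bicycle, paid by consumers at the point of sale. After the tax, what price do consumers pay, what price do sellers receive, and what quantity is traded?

Inverting to q(p) form: qd = 382 − 4p; qs = p + 27.
Without the tax, 382 − 4p = p + 27 gives 5p = 355, so p* = $71 and q* = 98.
With the tax collected from consumers, demand (in seller-price terms) shifts: qd = 382 − 4(p + 2.5).
Solving gives q = 96 with consumers paying $71.5 and sellers receiving $69 (the $2.5 wedge).

Consumers pay $71.5; sellers receive $69; quantity = 96.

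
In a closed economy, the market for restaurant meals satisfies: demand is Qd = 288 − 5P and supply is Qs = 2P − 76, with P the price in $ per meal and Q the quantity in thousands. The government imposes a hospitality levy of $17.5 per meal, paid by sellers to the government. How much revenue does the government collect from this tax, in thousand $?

Tax revenue = $52.5 thousand.

Without the tax, 288 − 5P = 2P − 76 gives 7P = 364, so P* = $52 and Q* = 28.
With the tax collected from sellers, supply shifts: Qs = 2(P − 17.5) − 76.
New equilibrium: buyers pay $57, sellers receive $39.5, Q = 3. (Wedge: Pb − Ps = 17.5.)
Revenue = t · Q = 17.5 · 3 = $52.5.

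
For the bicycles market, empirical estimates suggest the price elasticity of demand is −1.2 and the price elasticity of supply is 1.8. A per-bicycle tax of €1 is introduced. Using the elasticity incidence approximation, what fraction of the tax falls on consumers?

Incidence ratio: consumers' share ≈ εs / (εs + |εd|) = 1.8 / (1.8 + 1.2) = 0.6.
Supply is the more elastic side, so consumers bear the larger share.

Consumers' share ≈ 0.6.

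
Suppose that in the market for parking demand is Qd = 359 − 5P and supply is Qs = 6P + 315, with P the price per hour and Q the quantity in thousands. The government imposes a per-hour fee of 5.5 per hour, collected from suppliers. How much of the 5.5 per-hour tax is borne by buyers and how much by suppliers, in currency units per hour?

Buyers bear 3 per hour; suppliers bear 2.5 per hour.

Before the tax: set 359 − 5P = 6P + 315 → P* = 4, Q* = 339.
With the tax collected from suppliers, supply shifts: Qs = 6(P − 5.5) + 315.
Solving gives Q = 324 with buyers paying 7 and suppliers receiving 1.5 (the 5.5 wedge).
Burden on buyers: 3; on suppliers: 2.5. (They sum to 5.5.)
The less price-elastic side of the market bears the larger share of a per-unit tax.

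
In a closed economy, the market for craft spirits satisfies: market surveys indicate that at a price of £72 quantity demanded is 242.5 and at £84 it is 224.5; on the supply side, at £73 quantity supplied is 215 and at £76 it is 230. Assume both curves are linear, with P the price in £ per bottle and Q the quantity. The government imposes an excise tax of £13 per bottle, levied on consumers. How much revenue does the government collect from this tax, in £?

Tax revenue = £2860.

Demand slope: (224.5 − 242.5)/(84 − 72) = -1.5, so Qd = 350.5 − 1.5P.
Supply slope: (230 − 215)/(76 − 73) = 5, so Qs = 5P − 150.
Before the tax: set 350.5 − 1.5P = 5P − 150 → P* = £77, Q* = 235.
With the tax collected from consumers, demand (in seller-price terms) shifts: Qd = 350.5 − 1.5(P + 13).
Solving gives Q = 220 with consumers paying £87 and producers receiving £74 (the £13 wedge).
Revenue = t · Q = 13 · 220 = £2860.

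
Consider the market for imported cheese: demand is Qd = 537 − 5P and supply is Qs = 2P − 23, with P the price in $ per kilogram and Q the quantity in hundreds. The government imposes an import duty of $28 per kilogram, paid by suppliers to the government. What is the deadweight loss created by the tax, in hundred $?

Deadweight loss = $560 hundred.

Before the tax: set 537 − 5P = 2P − 23 → P* = $80, Q* = 137.
With the tax collected from suppliers, supply shifts: Qs = 2(P − 28) − 23.
New equilibrium: buyers pay $88, suppliers receive $60, Q = 97. (Wedge: Pb − Ps = 28.)
Quantity falls by |ΔQ| = |137 − 97| = 40.
DWL = ½ · t · |ΔQ| = ½ · 28 · 40 = $560.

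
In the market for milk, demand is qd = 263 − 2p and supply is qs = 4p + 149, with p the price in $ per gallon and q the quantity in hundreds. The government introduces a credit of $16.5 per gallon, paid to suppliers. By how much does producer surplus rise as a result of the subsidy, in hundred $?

Producer surplus rises by $1298 hundred.

Before the subsidy: set 263 − 2p = 4p + 149 → p* = $19, q* = 225.
With a per-unit subsidy paid to suppliers, each receives p + 16.5 per unit sold, so supply becomes qs = 4(p + 16.5) + 149.
Solving gives q = 247 with consumers paying $8 and suppliers receiving $24.5 (the $16.5 wedge).
ΔPS is the trapezoid between Q = 247 and Q = 225 of height $5.5: ½ · (225 + 247) · 5.5 = $1298.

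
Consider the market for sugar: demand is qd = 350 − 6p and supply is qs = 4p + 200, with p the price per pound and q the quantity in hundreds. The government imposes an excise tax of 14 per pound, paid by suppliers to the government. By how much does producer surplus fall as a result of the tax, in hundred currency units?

Producer surplus falls by 2042.88 hundred.

Without the tax, 350 − 6p = 4p + 200 gives 10p = 150, so p* = 15 and q* = 260.
With the tax collected from suppliers, supply shifts: qs = 4(p − 14) + 200.
New equilibrium: consumers pay 20.6, suppliers receive 6.6, q = 226.4. (Wedge: pb − ps = 14.)
ΔPS is the trapezoid between Q = 226.4 and Q = 260 of height 8.4: ½ · (260 + 226.4) · 8.4 = 2042.88.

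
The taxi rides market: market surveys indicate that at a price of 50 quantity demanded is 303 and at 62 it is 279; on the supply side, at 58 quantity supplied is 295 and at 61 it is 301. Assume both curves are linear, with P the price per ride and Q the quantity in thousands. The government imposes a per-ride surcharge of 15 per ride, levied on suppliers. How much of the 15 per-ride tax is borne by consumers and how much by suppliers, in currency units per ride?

Consumers bear 7.5 per ride; suppliers bear 7.5 per ride.

Demand slope: (279 − 303)/(62 − 50) = -2, so Qd = 403 − 2P.
Supply slope: (301 − 295)/(61 − 58) = 2, so Qs = 2P + 179.
Before the tax: set 403 − 2P = 2P + 179 → P* = 56, Q* = 291.
With the tax collected from suppliers, supply shifts: Qs = 2(P − 15) + 179.
Solving gives Q = 276 with consumers paying 63.5 and suppliers receiving 48.5 (the 15 wedge).
Burden on consumers: 7.5; on suppliers: 7.5. (They sum to 15.)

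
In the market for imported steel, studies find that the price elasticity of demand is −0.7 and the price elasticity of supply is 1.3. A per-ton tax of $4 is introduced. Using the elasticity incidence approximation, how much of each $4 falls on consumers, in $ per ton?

Consumers bear ≈ $2.6 per ton.

Incidence ratio: consumers' share ≈ εs / (εs + |εd|) = 1.3 / (1.3 + 0.7) = 0.65.
So consumers bear ≈ 0.65 × $4 = $2.6; suppliers bear $1.4.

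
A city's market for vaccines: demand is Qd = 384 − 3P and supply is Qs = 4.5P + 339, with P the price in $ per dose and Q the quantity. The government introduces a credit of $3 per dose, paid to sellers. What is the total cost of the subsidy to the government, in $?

Before the subsidy: set 384 − 3P = 4.5P + 339 → P* = $6, Q* = 366.
With a per-unit subsidy paid to sellers, each receives P + 3 per unit sold, so supply becomes Qs = 4.5(P + 3) + 339.
New equilibrium: consumers pay $4.2, sellers receive $7.2, Q = 371.4. (Wedge: Pb − Ps = −3.)
Outlay = t · Q = 3 · 371.4 = $1114.2.

Government outlay = $1114.2.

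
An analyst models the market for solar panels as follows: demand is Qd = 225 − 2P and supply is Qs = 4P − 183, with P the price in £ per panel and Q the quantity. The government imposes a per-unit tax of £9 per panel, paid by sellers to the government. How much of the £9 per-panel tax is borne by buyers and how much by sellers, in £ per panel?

Buyers bear £6 per panel; sellers bear £3 per panel.

Before the tax: set 225 − 2P = 4P − 183 → P* = £68, Q* = 89.
With the tax collected from sellers, supply shifts: Qs = 4(P − 9) − 183.
Solving gives Q = 77 with buyers paying £74 and sellers receiving £65 (the £9 wedge).
Burden on buyers: £6; on sellers: £3. (They sum to £9.)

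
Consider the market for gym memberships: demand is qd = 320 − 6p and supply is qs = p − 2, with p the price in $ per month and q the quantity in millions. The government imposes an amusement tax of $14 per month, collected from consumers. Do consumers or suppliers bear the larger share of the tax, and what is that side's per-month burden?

Suppliers bear the larger share: $12 per month.

Without the tax, 320 − 6p = p − 2 gives 7p = 322, so p* = $46 and q* = 44.
With the tax collected from consumers, demand (in seller-price terms) shifts: qd = 320 − 6(p + 14).
Solving gives q = 32 with consumers paying $48 and suppliers receiving $34 (the $14 wedge).
Per-month burden: consumers $2, suppliers $12.
Suppliers take the larger share because supply is less price-elastic here (demand slope 6 vs supply slope 1).
The less price-elastic side of the market bears the larger share of a per-unit tax.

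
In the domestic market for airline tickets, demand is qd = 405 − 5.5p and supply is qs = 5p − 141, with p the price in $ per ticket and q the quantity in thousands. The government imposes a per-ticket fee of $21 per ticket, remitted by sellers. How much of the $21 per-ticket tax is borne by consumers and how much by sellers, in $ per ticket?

Before the tax: set 405 − 5.5p = 5p − 141 → p* = $52, q* = 119.
With the tax collected from sellers, supply shifts: qs = 5(p − 21) − 141.
Solving gives q = 64 with consumers paying $62 and sellers receiving $41 (the $21 wedge).
Burden on consumers: $10; on sellers: $11. (They sum to $21.)
The less price-elastic side of the market bears the larger share of a per-unit tax.

Consumers bear $10 per ticket; sellers bear $11 per ticket.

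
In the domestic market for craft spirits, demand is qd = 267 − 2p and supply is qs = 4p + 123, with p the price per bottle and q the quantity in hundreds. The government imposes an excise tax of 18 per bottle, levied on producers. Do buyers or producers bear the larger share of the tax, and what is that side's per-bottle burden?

Before the tax: set 267 − 2p = 4p + 123 → p* = 24, q* = 219.
With the tax collected from producers, supply shifts: qs = 4(p − 18) + 123.
Solving gives q = 195 with buyers paying 36 and producers receiving 18 (the 18 wedge).
Per-bottle burden: buyers 12, producers 6.
Buyers take the larger share because demand is less price-elastic here (demand slope 2 vs supply slope 4).
The less price-elastic side of the market bears the larger share of a per-unit tax.

Buyers bear the larger share: 12 per bottle.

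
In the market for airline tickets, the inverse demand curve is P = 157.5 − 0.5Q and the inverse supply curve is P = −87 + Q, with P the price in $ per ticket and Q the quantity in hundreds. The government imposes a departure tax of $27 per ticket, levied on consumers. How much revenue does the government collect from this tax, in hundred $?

Tax revenue = $3915 hundred.

Rewrite in direct form: Qd = 315 − 2P and Qs = P + 87.
Before the tax: set 315 − 2P = P + 87 → P* = $76, Q* = 163.
With the tax collected from consumers, demand (in seller-price terms) shifts: Qd = 315 − 2(P + 27).
New equilibrium: consumers pay $85, sellers receive $58, Q = 145. (Wedge: Pb − Ps = 27.)
Revenue = t · Q = 27 · 145 = $3915.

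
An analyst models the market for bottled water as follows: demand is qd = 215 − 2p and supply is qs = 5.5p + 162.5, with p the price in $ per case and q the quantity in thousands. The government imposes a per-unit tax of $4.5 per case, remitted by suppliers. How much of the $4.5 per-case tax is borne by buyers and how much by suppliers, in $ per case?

Buyers bear $3.3 per case; suppliers bear $1.2 per case.

Before the tax: set 215 − 2p = 5.5p + 162.5 → p* = $7, q* = 201.
With the tax collected from suppliers, supply shifts: qs = 5.5(p − 4.5) + 162.5.
New equilibrium: buyers pay $10.3, suppliers receive $5.8, q = 194.4. (Wedge: pb − ps = 4.5.)
Burden on buyers: $3.3; on suppliers: $1.2. (They sum to $4.5.)
The less price-elastic side of the market bears the larger share of a per-unit tax.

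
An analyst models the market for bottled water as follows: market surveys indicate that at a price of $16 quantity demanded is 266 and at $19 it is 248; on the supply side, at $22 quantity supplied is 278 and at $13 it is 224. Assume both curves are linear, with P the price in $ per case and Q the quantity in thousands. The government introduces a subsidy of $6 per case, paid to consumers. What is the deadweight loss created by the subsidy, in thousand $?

Deadweight loss = $54 thousand.

Demand slope: (248 − 266)/(19 − 16) = -6, so Qd = 362 − 6P.
Supply slope: (224 − 278)/(13 − 22) = 6, so Qs = 6P + 146.
Before the subsidy: set 362 − 6P = 6P + 146 → P* = $18, Q* = 254.
With a per-unit subsidy paid to consumers, each effectively pays P − 6, so demand becomes Qd = 362 − 6(P − 6).
Solving gives Q = 272 with consumers paying $15 and producers receiving $21 (the $6 wedge).
Quantity rises by |ΔQ| = |254 − 272| = 18.
DWL = ½ · t · |ΔQ| = ½ · 6 · 18 = $54.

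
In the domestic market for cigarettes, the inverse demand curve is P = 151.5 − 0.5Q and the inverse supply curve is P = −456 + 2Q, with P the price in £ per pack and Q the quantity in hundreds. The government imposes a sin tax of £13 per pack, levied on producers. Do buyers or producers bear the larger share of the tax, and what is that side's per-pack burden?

Producers bear the larger share: £10.4 per pack.

Rewrite in direct form: Qd = 303 − 2P and Qs = 0.5P + 228.
Without the tax, 303 − 2P = 0.5P + 228 gives 2.5P = 75, so P* = £30 and Q* = 243.
With the tax collected from producers, supply shifts: Qs = 0.5(P − 13) + 228.
New equilibrium: buyers pay £32.6, producers receive £19.6, Q = 237.8. (Wedge: Pb − Ps = 13.)
Per-pack burden: buyers £2.6, producers £10.4.
Producers take the larger share because supply is less price-elastic here (demand slope 2 vs supply slope 0.5).
The less price-elastic side of the market bears the larger share of a per-unit tax.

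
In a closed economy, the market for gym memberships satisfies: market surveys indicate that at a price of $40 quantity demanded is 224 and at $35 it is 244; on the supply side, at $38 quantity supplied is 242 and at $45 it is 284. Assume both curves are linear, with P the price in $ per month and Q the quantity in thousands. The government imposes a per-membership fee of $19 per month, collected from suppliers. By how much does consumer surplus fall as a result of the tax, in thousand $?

Demand slope: (244 − 224)/(35 − 40) = -4, so Qd = 384 − 4P.
Supply slope: (284 − 242)/(45 − 38) = 6, so Qs = 6P + 14.
Before the tax: set 384 − 4P = 6P + 14 → P* = $37, Q* = 236.
With the tax collected from suppliers, supply shifts: Qs = 6(P − 19) + 14.
New equilibrium: buyers pay $48.4, suppliers receive $29.4, Q = 190.4. (Wedge: Pb − Ps = 19.)
ΔCS is the trapezoid between Q = 190.4 and Q = 236 of height $11.4: ½ · (236 + 190.4) · 11.4 = $2430.48.

Consumer surplus falls by $2430.48 thousand.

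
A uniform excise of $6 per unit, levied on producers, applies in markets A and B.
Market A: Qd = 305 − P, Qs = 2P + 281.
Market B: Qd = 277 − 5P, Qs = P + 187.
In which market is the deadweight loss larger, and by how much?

Market A: pre-tax P* = $8, Q* = 297; post-tax Q = 293; deadweight loss = $12.
Market B: pre-tax P* = $15, Q* = 202; post-tax Q = 197; deadweight loss = $15.
Difference: $12 vs $15 → market B is larger by $3.

Market B, by $3.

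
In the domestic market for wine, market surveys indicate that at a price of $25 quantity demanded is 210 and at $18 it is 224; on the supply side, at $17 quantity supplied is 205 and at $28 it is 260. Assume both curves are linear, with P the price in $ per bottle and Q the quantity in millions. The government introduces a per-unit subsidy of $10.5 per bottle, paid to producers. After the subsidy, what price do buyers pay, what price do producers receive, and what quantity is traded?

Buyers pay $12.5; producers receive $23; quantity = 235.

Demand slope: (224 − 210)/(18 − 25) = -2, so Qd = 260 − 2P.
Supply slope: (260 − 205)/(28 − 17) = 5, so Qs = 5P + 120.
Without the subsidy, 260 − 2P = 5P + 120 gives 7P = 140, so P* = $20 and Q* = 220.
With a per-unit subsidy paid to producers, each receives P + 10.5 per unit sold, so supply becomes Qs = 5(P + 10.5) + 120.
New equilibrium: buyers pay $12.5, producers receive $23, Q = 235. (Wedge: Pb − Ps = −10.5.)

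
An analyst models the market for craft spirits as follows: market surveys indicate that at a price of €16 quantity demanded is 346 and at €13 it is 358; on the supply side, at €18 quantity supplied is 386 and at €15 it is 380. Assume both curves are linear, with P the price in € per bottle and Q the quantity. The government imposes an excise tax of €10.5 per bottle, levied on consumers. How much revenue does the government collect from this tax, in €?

Demand slope: (358 − 346)/(13 − 16) = -4, so Qd = 410 − 4P.
Supply slope: (380 − 386)/(15 − 18) = 2, so Qs = 2P + 350.
Before the tax: set 410 − 4P = 2P + 350 → P* = €10, Q* = 370.
With the tax collected from consumers, demand (in seller-price terms) shifts: Qd = 410 − 4(P + 10.5).
New equilibrium: consumers pay €13.5, suppliers receive €3, Q = 356. (Wedge: Pb − Ps = 10.5.)
Revenue = t · Q = 10.5 · 356 = €3738.

Tax revenue = €3738.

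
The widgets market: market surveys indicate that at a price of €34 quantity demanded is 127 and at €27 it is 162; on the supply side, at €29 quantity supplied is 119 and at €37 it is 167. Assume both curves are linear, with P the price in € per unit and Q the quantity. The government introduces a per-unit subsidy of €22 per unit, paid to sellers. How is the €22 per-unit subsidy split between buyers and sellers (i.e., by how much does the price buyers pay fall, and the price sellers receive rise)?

Buyers gain €12 per unit; sellers gain €10 per unit.

Demand slope: (162 − 127)/(27 − 34) = -5, so Qd = 297 − 5P.
Supply slope: (167 − 119)/(37 − 29) = 6, so Qs = 6P − 55.
Before the subsidy: set 297 − 5P = 6P − 55 → P* = €32, Q* = 137.
With a per-unit subsidy paid to sellers, each receives P + 22 per unit sold, so supply becomes Qs = 6(P + 22) − 55.
Solving gives Q = 197 with buyers paying €20 and sellers receiving €42 (the €22 wedge).
Gain to buyers: €12; to sellers: €10. (They sum to €22.)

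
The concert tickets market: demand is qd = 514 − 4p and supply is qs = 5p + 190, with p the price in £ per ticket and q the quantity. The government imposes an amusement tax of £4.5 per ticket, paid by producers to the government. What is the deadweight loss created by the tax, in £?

Deadweight loss = £22.5.

Without the tax, 514 − 4p = 5p + 190 gives 9p = 324, so p* = £36 and q* = 370.
With the tax collected from producers, supply shifts: qs = 5(p − 4.5) + 190.
Solving gives q = 360 with buyers paying £38.5 and producers receiving £34 (the £4.5 wedge).
Quantity falls by |ΔQ| = |370 − 360| = 10.
DWL = ½ · t · |ΔQ| = ½ · 4.5 · 10 = £22.5.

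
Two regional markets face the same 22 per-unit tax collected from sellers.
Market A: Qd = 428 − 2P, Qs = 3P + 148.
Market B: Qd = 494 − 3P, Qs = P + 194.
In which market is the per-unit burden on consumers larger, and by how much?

Market A, by 7.7.

Market A: pre-tax P* = 56, Q* = 316; post-tax Q = 289.6; per-unit burden on consumers = 13.2.
Market B: pre-tax P* = 75, Q* = 269; post-tax Q = 252.5; per-unit burden on consumers = 5.5.
Difference: 13.2 vs 5.5 → market A is larger by 7.7.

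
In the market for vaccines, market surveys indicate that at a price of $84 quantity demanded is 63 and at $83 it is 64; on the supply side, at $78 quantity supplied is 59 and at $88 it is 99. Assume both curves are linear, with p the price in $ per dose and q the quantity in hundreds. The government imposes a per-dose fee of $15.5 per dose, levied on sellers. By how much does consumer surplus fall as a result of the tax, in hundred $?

Demand slope: (64 − 63)/(83 − 84) = -1, so qd = 147 − p.
Supply slope: (99 − 59)/(88 − 78) = 4, so qs = 4p − 253.
Without the tax, 147 − p = 4p − 253 gives 5p = 400, so p* = $80 and q* = 67.
With the tax collected from sellers, supply shifts: qs = 4(p − 15.5) − 253.
Solving gives q = 54.6 with buyers paying $92.4 and sellers receiving $76.9 (the $15.5 wedge).
ΔCS is the trapezoid between Q = 54.6 and Q = 67 of height $12.4: ½ · (67 + 54.6) · 12.4 = $753.92.

Consumer surplus falls by $753.92 hundred.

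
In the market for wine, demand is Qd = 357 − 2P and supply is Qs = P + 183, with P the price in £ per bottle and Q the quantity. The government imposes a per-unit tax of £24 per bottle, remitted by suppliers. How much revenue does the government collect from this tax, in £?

Tax revenue = £5400.

Before the tax: set 357 − 2P = P + 183 → P* = £58, Q* = 241.
With the tax collected from suppliers, supply shifts: Qs = (P − 24) + 183.
New equilibrium: consumers pay £66, suppliers receive £42, Q = 225. (Wedge: Pb − Ps = 24.)
Revenue = t · Q = 24 · 225 = £5400.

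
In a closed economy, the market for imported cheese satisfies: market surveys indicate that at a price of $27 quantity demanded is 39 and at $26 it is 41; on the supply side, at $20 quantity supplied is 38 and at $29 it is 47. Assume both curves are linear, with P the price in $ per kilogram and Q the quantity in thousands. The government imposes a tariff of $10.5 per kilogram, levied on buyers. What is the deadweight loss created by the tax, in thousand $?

Deadweight loss = $36.75 thousand.

Demand slope: (41 − 39)/(26 − 27) = -2, so Qd = 93 − 2P.
Supply slope: (47 − 38)/(29 − 20) = 1, so Qs = P + 18.
Before the tax: set 93 − 2P = P + 18 → P* = $25, Q* = 43.
With the tax collected from buyers, demand (in seller-price terms) shifts: Qd = 93 − 2(P + 10.5).
New equilibrium: buyers pay $28.5, suppliers receive $18, Q = 36. (Wedge: Pb − Ps = 10.5.)
Quantity falls by |ΔQ| = |43 − 36| = 7.
DWL = ½ · t · |ΔQ| = ½ · 10.5 · 7 = $36.75.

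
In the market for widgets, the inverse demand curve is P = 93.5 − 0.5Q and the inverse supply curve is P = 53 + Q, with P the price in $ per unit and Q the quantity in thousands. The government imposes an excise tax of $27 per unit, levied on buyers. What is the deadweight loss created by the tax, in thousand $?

Deadweight loss = $243 thousand.

Inverting to Q(P) form: Qd = 187 − 2P; Qs = P − 53.
Without the tax, 187 − 2P = P − 53 gives 3P = 240, so P* = $80 and Q* = 27.
With the tax collected from buyers, demand (in seller-price terms) shifts: Qd = 187 − 2(P + 27).
Solving gives Q = 9 with buyers paying $89 and sellers receiving $62 (the $27 wedge).
Quantity falls by |ΔQ| = |27 − 9| = 18.
DWL = ½ · t · |ΔQ| = ½ · 27 · 18 = $243.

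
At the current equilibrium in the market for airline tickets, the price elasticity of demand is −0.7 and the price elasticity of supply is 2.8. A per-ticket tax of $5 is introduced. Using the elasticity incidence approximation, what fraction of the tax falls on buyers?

Buyers' share ≈ 0.8.

Incidence ratio: buyers' share ≈ εs / (εs + |εd|) = 2.8 / (2.8 + 0.7) = 0.8.
Supply is the more elastic side, so buyers bear the larger share.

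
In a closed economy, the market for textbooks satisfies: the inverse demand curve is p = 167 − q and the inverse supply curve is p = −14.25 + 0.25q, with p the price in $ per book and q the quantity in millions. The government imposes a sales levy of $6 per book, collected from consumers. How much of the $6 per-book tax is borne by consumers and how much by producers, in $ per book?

Consumers bear $4.8 per book; producers bear $1.2 per book.

Rewrite in direct form: qd = 167 − p and qs = 4p + 57.
Before the tax: set 167 − p = 4p + 57 → p* = $22, q* = 145.
With the tax collected from consumers, demand (in seller-price terms) shifts: qd = 167 − (p + 6).
New equilibrium: consumers pay $26.8, producers receive $20.8, q = 140.2. (Wedge: pb − ps = 6.)
Burden on consumers: $4.8; on producers: $1.2. (They sum to $6.)
The less price-elastic side of the market bears the larger share of a per-unit tax.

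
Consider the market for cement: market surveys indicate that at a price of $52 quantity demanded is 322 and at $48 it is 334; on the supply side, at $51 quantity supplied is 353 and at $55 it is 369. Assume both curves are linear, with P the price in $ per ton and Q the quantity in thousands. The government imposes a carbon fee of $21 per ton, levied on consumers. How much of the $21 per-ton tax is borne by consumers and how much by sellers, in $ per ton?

Consumers bear $12 per ton; sellers bear $9 per ton.

Demand slope: (334 − 322)/(48 − 52) = -3, so Qd = 478 − 3P.
Supply slope: (369 − 353)/(55 − 51) = 4, so Qs = 4P + 149.
Before the tax: set 478 − 3P = 4P + 149 → P* = $47, Q* = 337.
With the tax collected from consumers, demand (in seller-price terms) shifts: Qd = 478 − 3(P + 21).
New equilibrium: consumers pay $59, sellers receive $38, Q = 301. (Wedge: Pb − Ps = 21.)
Burden on consumers: $12; on sellers: $9. (They sum to $21.)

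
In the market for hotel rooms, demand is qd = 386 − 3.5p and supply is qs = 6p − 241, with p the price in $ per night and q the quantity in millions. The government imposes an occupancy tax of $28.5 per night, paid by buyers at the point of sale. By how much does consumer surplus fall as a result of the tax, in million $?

Without the tax, 386 − 3.5p = 6p − 241 gives 9.5p = 627, so p* = $66 and q* = 155.
With the tax collected from buyers, demand (in seller-price terms) shifts: qd = 386 − 3.5(p + 28.5).
New equilibrium: buyers pay $84, producers receive $55.5, q = 92. (Wedge: pb − ps = 28.5.)
ΔCS is the trapezoid between Q = 92 and Q = 155 of height $18: ½ · (155 + 92) · 18 = $2223.

Consumer surplus falls by $2223 million.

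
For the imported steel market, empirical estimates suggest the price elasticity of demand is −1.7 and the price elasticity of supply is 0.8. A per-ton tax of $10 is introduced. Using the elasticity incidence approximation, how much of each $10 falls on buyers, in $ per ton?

Incidence ratio: buyers' share ≈ εs / (εs + |εd|) = 0.8 / (0.8 + 1.7) = 0.32.
So buyers bear ≈ 0.32 × $10 = $3.2; sellers bear $6.8.

Buyers bear ≈ $3.2 per ton.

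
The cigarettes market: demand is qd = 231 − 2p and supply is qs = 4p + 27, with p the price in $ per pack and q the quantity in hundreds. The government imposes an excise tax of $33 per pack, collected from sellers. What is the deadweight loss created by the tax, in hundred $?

Deadweight loss = $726 hundred.

Without the tax, 231 − 2p = 4p + 27 gives 6p = 204, so p* = $34 and q* = 163.
With the tax collected from sellers, supply shifts: qs = 4(p − 33) + 27.
New equilibrium: consumers pay $56, sellers receive $23, q = 119. (Wedge: pb − ps = 33.)
Quantity falls by |ΔQ| = |163 − 119| = 44.
DWL = ½ · t · |ΔQ| = ½ · 33 · 44 = $726.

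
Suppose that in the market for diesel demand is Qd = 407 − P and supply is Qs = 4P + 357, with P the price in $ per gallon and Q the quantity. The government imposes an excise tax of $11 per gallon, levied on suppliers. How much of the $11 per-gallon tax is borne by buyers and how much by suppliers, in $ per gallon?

Without the tax, 407 − P = 4P + 357 gives 5P = 50, so P* = $10 and Q* = 397.
With the tax collected from suppliers, supply shifts: Qs = 4(P − 11) + 357.
New equilibrium: buyers pay $18.8, suppliers receive $7.8, Q = 388.2. (Wedge: Pb − Ps = 11.)
Burden on buyers: $8.8; on suppliers: $2.2. (They sum to $11.)

Buyers bear $8.8 per gallon; suppliers bear $2.2 per gallon.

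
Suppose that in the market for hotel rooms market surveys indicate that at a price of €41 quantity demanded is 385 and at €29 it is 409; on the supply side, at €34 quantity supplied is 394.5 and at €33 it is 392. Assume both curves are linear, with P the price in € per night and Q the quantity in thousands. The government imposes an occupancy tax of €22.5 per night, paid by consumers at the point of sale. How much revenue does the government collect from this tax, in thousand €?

Tax revenue = €8370 thousand.

Demand slope: (409 − 385)/(29 − 41) = -2, so Qd = 467 − 2P.
Supply slope: (392 − 394.5)/(33 − 34) = 2.5, so Qs = 2.5P + 309.5.
Before the tax: set 467 − 2P = 2.5P + 309.5 → P* = €35, Q* = 397.
With the tax collected from consumers, demand (in seller-price terms) shifts: Qd = 467 − 2(P + 22.5).
New equilibrium: consumers pay €47.5, suppliers receive €25, Q = 372. (Wedge: Pb − Ps = 22.5.)
Revenue = t · Q = 22.5 · 372 = €8370.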